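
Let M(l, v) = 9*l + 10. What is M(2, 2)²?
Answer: 784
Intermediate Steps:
M(l, v) = 10 + 9*l
M(2, 2)² = (10 + 9*2)² = (10 + 18)² = 28² = 784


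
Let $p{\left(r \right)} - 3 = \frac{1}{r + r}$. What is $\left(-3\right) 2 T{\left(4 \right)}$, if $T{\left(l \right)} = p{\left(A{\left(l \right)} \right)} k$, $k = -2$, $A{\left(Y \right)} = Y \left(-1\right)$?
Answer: $\frac{69}{2} \approx 34.5$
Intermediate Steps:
$A{\left(Y \right)} = - Y$
$p{\left(r \right)} = 3 + \frac{1}{2 r}$ ($p{\left(r \right)} = 3 + \frac{1}{r + r} = 3 + \frac{1}{2 r}$)
$T{\left(l \right)} = -6 + \frac{1}{l}$ ($T{\left(l \right)} = \left(3 + \frac{1}{2 \left(- l\right)}\right) \left(-2\right) = \left(3 + \frac{\left(-1\right) \frac{1}{l}}{2}\right) \left(-2\right) = \left(3 - \frac{1}{2 l}\right) \left(-2\right) = -6 + \frac{1}{l}$)
$\left(-3\right) 2 T{\left(4 \right)} = \left(-3\right) 2 \left(-6 + \frac{1}{4}\right) = - 6 \left(-6 + \frac{1}{4}\right) = \left(-6\right) \left(- \frac{23}{4}\right) = \frac{69}{2}$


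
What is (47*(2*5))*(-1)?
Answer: -470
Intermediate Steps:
(47*(2*5))*(-1) = (47*10)*(-1) = 470*(-1) = -470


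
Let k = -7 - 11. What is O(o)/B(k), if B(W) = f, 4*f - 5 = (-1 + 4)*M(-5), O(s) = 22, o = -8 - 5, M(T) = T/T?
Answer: 11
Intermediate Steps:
M(T) = 1
o = -13
k = -18
f = 2 (f = 5/4 + ((-1 + 4)*1)/4 = 5/4 + (3*1)/4 = 5/4 + (¼)*3 = 5/4 + ¾ = 2)
B(W) = 2
O(o)/B(k) = 22/2 = 22*(½) = 11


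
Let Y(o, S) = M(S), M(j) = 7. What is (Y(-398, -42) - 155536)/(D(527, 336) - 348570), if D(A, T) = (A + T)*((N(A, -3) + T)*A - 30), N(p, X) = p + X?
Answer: -155529/390754400 ≈ -0.00039802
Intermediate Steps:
Y(o, S) = 7
N(p, X) = X + p
D(A, T) = (-30 + A*(-3 + A + T))*(A + T) (D(A, T) = (A + T)*(((-3 + A) + T)*A - 30) = (A + T)*((-3 + A + T)*A - 30) = (A + T)*(A*(-3 + A + T) - 30) = (A + T)*(-30 + A*(-3 + A + T)) = (-30 + A*(-3 + A + T))*(A + T))
(Y(-398, -42) - 155536)/(D(527, 336) - 348570) = (7 - 155536)/((-30*527 - 30*336 + 527*336² + 336*527² + 527²*(-3 + 527) + 527*336*(-3 + 527)) - 348570) = -155529/((-15810 - 10080 + 527*112896 + 336*277729 + 277729*524 + 527*336*524) - 348570) = -155529/((-15810 - 10080 + 59496192 + 93316944 + 145529996 + 92785728) - 348570) = -155529/(391102970 - 348570) = -155529/390754400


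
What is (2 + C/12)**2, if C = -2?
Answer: 121/36 ≈ 3.3611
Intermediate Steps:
(2 + C/12)**2 = (2 - 2/12)**2 = (2 - 2*1/12)**2 = (2 - 1/6)**2 = (11/6)**2 = 121/36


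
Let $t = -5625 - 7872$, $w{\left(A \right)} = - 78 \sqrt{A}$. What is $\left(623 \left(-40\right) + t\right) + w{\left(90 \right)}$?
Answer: $-38417 - 234 \sqrt{10} \approx -39157.0$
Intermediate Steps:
$t = -13497$ ($t = -5625 - 7872 = -13497$)
$\left(623 \left(-40\right) + t\right) + w{\left(90 \right)} = \left(623 \left(-40\right) - 13497\right) - 78 \sqrt{90} = \left(-24920 - 13497\right) - 78 \cdot 3 \sqrt{10} = -38417 - 234 \sqrt{10}$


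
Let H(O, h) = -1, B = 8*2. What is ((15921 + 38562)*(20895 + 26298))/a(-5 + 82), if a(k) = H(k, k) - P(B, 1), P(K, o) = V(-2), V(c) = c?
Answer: 2571216219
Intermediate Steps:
B = 16
P(K, o) = -2
a(k) = 1 (a(k) = -1 - 1*(-2) = -1 + 2 = 1)
((15921 + 38562)*(20895 + 26298))/a(-5 + 82) = ((15921 + 38562)*(20895 + 26298))/1 = (54483*47193)*1 = 2571216219*1 = 2571216219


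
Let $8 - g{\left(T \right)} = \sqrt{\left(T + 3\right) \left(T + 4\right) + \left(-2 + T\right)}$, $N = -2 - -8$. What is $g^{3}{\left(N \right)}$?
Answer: $\left(8 - \sqrt{94}\right)^{3} \approx -4.8729$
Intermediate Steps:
$N = 6$ ($N = -2 + 8 = 6$)
$g{\left(T \right)} = 8 - \sqrt{-2 + T + \left(3 + T\right) \left(4 + T\right)}$ ($g{\left(T \right)} = 8 - \sqrt{\left(T + 3\right) \left(T + 4\right) + \left(-2 + T\right)} = 8 - \sqrt{\left(3 + T\right) \left(4 + T\right) + \left(-2 + T\right)} = 8 - \sqrt{-2 + T + \left(3 + T\right) \left(4 + T\right)}$)
$g^{3}{\left(N \right)} = \left(8 - \sqrt{10 + 6^{2} + 8 \cdot 6}\right)^{3} = \left(8 - \sqrt{10 + 36 + 48}\right)^{3} = \left(8 - \sqrt{94}\right)^{3}$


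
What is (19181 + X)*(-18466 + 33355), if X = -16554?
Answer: 39113403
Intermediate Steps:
(19181 + X)*(-18466 + 33355) = (19181 - 16554)*(-18466 + 33355) = 2627*14889 = 39113403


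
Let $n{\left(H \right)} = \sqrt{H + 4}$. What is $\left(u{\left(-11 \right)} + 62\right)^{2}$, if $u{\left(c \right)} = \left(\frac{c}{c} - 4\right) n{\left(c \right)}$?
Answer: $3781 - 372 i \sqrt{7} \approx 3781.0 - 984.22 i$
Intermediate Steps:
$n{\left(H \right)} = \sqrt{4 + H}$
$u{\left(c \right)} = - 3 \sqrt{4 + c}$ ($u{\left(c \right)} = \left(\frac{c}{c} - 4\right) \sqrt{4 + c} = \left(1 - 4\right) \sqrt{4 + c} = - 3 \sqrt{4 + c}$)
$\left(u{\left(-11 \right)} + 62\right)^{2} = \left(- 3 \sqrt{4 - 11} + 62\right)^{2} = \left(- 3 \sqrt{-7} + 62\right)^{2} = \left(- 3 i \sqrt{7} + 62\right)^{2} = \left(62 - 3 i \sqrt{7}\right)^{2}$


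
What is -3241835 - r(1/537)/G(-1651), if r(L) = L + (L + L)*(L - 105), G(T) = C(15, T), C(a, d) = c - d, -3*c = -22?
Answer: -1550284155770144/478211925 ≈ -3.2418e+6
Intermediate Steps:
c = 22/3 (c = -1/3*(-22) = 22/3 ≈ 7.3333)
C(a, d) = 22/3 - d
G(T) = 22/3 - T
r(L) = L + 2*L*(-105 + L) (r(L) = L + (2*L)*(-105 + L) = L + 2*L*(-105 + L))
-3241835 - r(1/537)/G(-1651) = -3241835 - (-209 + 2/537)/537/(22/3 - 1*(-1651)) = -3241835 - (-209 + 2*(1/537))/537/(22/3 + 1651) = -3241835 - (-209 + 2/537)/537/4975/3 = -3241835 - (1/537)*(-112231/537)*3/4975 = -3241835 - (-112231)*3/(288369*4975) = -3241835 - 1*(-112231/478211925) = -3241835 + 112231/478211925 = -1550284155770144/478211925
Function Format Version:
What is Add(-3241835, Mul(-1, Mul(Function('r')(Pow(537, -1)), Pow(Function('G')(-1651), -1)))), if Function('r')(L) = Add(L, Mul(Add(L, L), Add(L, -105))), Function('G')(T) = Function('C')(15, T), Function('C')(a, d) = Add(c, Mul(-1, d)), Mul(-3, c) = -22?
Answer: Rational(-1550284155770144, 478211925) ≈ -3.2418e+6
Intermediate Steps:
c = Rational(22, 3) (c = Mul(Rational(-1, 3), -22) = Rational(22, 3) ≈ 7.3333)
Function('C')(a, d) = Add(Rational(22, 3), Mul(-1, d))
Function('G')(T) = Add(Rational(22, 3), Mul(-1, T))
Function('r')(L) = Add(L, Mul(2, L, Add(-105, L))) (Function('r')(L) = Add(L, Mul(Mul(2, L), Add(-105, L))) = Add(L, Mul(2, L, Add(-105, L))))
Add(-3241835, Mul(-1, Mul(Function('r')(Pow(537, -1)), Pow(Function('G')(-1651), -1)))) = Add(-3241835, Mul(-1, Mul(Mul(Pow(537, -1), Add(-209, Mul(2, Pow(537, -1)))), Pow(Add(Rational(22, 3), Mul(-1, -1651)), -1)))) = Add(-3241835, Mul(-1, Mul(Mul(Rational(1, 537), Add(-209, Mul(2, Rational(1, 537)))), Pow(Add(Rational(22, 3), 1651), -1)))) = Add(-3241835, Mul(-1, Mul(Mul(Rational(1, 537), Add(-209, Rational(2, 537))), Pow(Rational(4975, 3), -1)))) = Add(-3241835, Mul(-1, Mul(Mul(Rational(1, 537), Rational(-112231, 537)), Rational(3, 4975)))) = Add(-3241835, Mul(-1, Mul(Rational(-112231, 288369), Rational(3, 4975)))) = Add(-3241835, Mul(-1, Rational(-112231, 478211925))) = Add(-3241835, Rational(112231, 478211925)) = Rational(-1550284155770144, 478211925)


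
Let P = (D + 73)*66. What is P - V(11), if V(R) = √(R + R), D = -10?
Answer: 4158 - √22 ≈ 4153.3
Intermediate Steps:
P = 4158 (P = (-10 + 73)*66 = 63*66 = 4158)
V(R) = √2*√R (V(R) = √(2*R) = √2*√R)
P - V(11) = 4158 - √2*√11 = 4158 - √22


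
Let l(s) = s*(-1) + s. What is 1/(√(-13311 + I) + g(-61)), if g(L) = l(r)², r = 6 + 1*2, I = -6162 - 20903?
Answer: -I*√206/2884 ≈ -0.0049767*I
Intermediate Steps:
I = -27065
r = 8 (r = 6 + 2 = 8)
l(s) = 0 (l(s) = -s + s = 0)
g(L) = 0 (g(L) = 0² = 0)
1/(√(-13311 + I) + g(-61)) = 1/(√(-13311 - 27065) + 0) = 1/(√(-40376) + 0) = 1/(14*I*√206 + 0) = 1/(14*I*√206) = -I*√206/2884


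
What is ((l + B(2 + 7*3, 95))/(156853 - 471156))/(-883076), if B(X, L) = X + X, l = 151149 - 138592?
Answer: 12603/277553436028 ≈ 4.5407e-8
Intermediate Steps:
l = 12557
B(X, L) = 2*X
((l + B(2 + 7*3, 95))/(156853 - 471156))/(-883076) = ((12557 + 2*(2 + 7*3))/(156853 - 471156))/(-883076) = ((12557 + 2*(2 + 21))/(-314303))*(-1/883076) = ((12557 + 2*23)*(-1/314303))*(-1/883076) = ((12557 + 46)*(-1/314303))*(-1/883076) = (12603*(-1/314303))*(-1/883076) = -12603/314303*(-1/883076) = 12603/277553436028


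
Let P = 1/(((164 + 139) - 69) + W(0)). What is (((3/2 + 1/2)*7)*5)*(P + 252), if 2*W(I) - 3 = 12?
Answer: 1217180/69 ≈ 17640.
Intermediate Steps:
W(I) = 15/2 (W(I) = 3/2 + (½)*12 = 3/2 + 6 = 15/2)
P = 2/483 (P = 1/(((164 + 139) - 69) + 15/2) = 1/((303 - 69) + 15/2) = 1/(234 + 15/2) = 1/(483/2) = 2/483 ≈ 0.0041408)
(((3/2 + 1/2)*7)*5)*(P + 252) = (((3/2 + 1/2)*7)*5)*(2/483 + 252) = (((3*(½) + 1*(½))*7)*5)*(121718/483) = (((3/2 + ½)*7)*5)*(121718/483) = ((2*7)*5)*(121718/483) = (14*5)*(121718/483) = 70*(121718/483) = 1217180/69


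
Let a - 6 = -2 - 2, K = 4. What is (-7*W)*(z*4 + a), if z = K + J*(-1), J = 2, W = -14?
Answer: 980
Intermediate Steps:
z = 2 (z = 4 + 2*(-1) = 4 - 2 = 2)
a = 2 (a = 6 + (-2 - 2) = 6 - 4 = 2)
(-7*W)*(z*4 + a) = (-7*(-14))*(2*4 + 2) = 98*(8 + 2) = 98*10 = 980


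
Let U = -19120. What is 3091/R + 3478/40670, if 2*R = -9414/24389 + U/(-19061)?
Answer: 2656402492490952/265166020805 ≈ 10018.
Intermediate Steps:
R = 143438713/464878729 (R = (-9414/24389 - 19120/(-19061))/2 = (-9414*1/24389 - 19120*(-1/19061))/2 = (-9414/24389 + 19120/19061)/2 = (1/2)*(286877426/464878729) = 143438713/464878729 ≈ 0.30855)
3091/R + 3478/40670 = 3091/(143438713/464878729) + 3478/40670 = 3091*(464878729/143438713) + 3478*(1/40670) = 130630922849/13039883 + 1739/20335 = 2656402492490952/265166020805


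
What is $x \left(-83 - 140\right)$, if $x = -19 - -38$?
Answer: $-4237$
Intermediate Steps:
$x = 19$ ($x = -19 + 38 = 19$)
$x \left(-83 - 140\right) = 19 \left(-83 - 140\right) = 19 \left(-223\right) = -4237$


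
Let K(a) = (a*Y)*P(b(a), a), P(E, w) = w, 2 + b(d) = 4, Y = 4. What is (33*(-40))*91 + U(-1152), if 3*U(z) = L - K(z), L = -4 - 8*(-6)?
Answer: -5668732/3 ≈ -1.8896e+6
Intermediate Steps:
b(d) = 2 (b(d) = -2 + 4 = 2)
K(a) = 4*a² (K(a) = (a*4)*a = (4*a)*a = 4*a²)
L = 44 (L = -4 + 48 = 44)
U(z) = 44/3 - 4*z²/3 (U(z) = (44 - 4*z²)/3 = 44/3 - 4*z²/3)
(33*(-40))*91 + U(-1152) = (33*(-40))*91 + (44/3 - 4/3*(-1152)²) = -1320*91 + (44/3 - 4/3*1327104) = -120120 + (44/3 - 1769472) = -120120 - 5308372/3 = -5668732/3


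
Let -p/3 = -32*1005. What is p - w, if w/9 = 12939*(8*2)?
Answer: -1766736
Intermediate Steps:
w = 1863216 (w = 9*(12939*(8*2)) = 9*(12939*16) = 9*207024 = 1863216)
p = 96480 (p = -(-96)*1005 = -3*(-32160) = 96480)
p - w = 96480 - 1*1863216 = 96480 - 1863216 = -1766736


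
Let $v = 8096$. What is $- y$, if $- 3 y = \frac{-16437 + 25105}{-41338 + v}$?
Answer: $- \frac{394}{4533} \approx -0.086918$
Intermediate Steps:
$y = \frac{394}{4533}$ ($y = - \frac{\left(-16437 + 25105\right) \frac{1}{-41338 + 8096}}{3} = - \frac{8668 \frac{1}{-33242}}{3} = - \frac{8668 \left(- \frac{1}{33242}\right)}{3} = \left(- \frac{1}{3}\right) \left(- \frac{394}{1511}\right) = \frac{394}{4533} \approx 0.086918$)
$- y = \left(-1\right) \frac{394}{4533} = - \frac{394}{4533}$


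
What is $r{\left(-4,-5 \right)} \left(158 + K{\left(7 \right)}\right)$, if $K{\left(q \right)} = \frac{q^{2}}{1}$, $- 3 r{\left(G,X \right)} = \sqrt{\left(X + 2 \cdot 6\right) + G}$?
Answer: $- 69 \sqrt{3} \approx -119.51$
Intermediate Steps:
$r{\left(G,X \right)} = - \frac{\sqrt{12 + G + X}}{3}$ ($r{\left(G,X \right)} = - \frac{\sqrt{\left(X + 2 \cdot 6\right) + G}}{3} = - \frac{\sqrt{\left(X + 12\right) + G}}{3} = - \frac{\sqrt{\left(12 + X\right) + G}}{3} = - \frac{\sqrt{12 + G + X}}{3}$)
$K{\left(q \right)} = q^{2}$ ($K{\left(q \right)} = q^{2} \cdot 1 = q^{2}$)
$r{\left(-4,-5 \right)} \left(158 + K{\left(7 \right)}\right) = - \frac{\sqrt{12 - 4 - 5}}{3} \left(158 + 7^{2}\right) = - \frac{\sqrt{3}}{3} \left(158 + 49\right) = - \frac{\sqrt{3}}{3} \cdot 207 = - 69 \sqrt{3}$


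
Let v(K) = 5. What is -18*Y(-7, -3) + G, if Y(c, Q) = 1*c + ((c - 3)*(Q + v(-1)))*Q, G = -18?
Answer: -972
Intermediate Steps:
Y(c, Q) = c + Q*(-3 + c)*(5 + Q) (Y(c, Q) = 1*c + ((c - 3)*(Q + 5))*Q = c + ((-3 + c)*(5 + Q))*Q = c + Q*(-3 + c)*(5 + Q))
-18*Y(-7, -3) + G = -18*(-7 - 15*(-3) - 3*(-3)² - 7*(-3)² + 5*(-3)*(-7)) - 18 = -18*(-7 + 45 - 3*9 - 7*9 + 105) - 18 = -18*(-7 + 45 - 27 - 63 + 105) - 18 = -18*53 - 18 = -954 - 18 = -972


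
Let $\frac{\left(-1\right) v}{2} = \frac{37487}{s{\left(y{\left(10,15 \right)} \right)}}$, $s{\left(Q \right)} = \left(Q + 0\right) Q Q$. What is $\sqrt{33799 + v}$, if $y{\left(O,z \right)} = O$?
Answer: $\frac{9 \sqrt{1040865}}{50} \approx 183.64$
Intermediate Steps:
$s{\left(Q \right)} = Q^{3}$ ($s{\left(Q \right)} = Q Q^{2} = Q^{3}$)
$v = - \frac{37487}{500}$ ($v = - 2 \frac{37487}{10^{3}} = - 2 \cdot \frac{37487}{1000} = - 2 \cdot 37487 \cdot \frac{1}{1000} = \left(-2\right) \frac{37487}{1000} = - \frac{37487}{500} \approx -74.974$)
$\sqrt{33799 + v} = \sqrt{33799 - \frac{37487}{500}} = \sqrt{\frac{16862013}{500}} = \frac{9 \sqrt{1040865}}{50}$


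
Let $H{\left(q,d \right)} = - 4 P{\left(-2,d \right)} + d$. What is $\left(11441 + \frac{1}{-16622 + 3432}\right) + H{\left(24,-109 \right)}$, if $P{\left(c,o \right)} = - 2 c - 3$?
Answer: $\frac{149416319}{13190} \approx 11328.0$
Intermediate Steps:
$P{\left(c,o \right)} = -3 - 2 c$
$H{\left(q,d \right)} = -4 + d$ ($H{\left(q,d \right)} = - 4 \left(-3 - -4\right) + d = - 4 \left(-3 + 4\right) + d = \left(-4\right) 1 + d = -4 + d$)
$\left(11441 + \frac{1}{-16622 + 3432}\right) + H{\left(24,-109 \right)} = \left(11441 + \frac{1}{-16622 + 3432}\right) - 113 = \left(11441 + \frac{1}{-13190}\right) - 113 = \left(11441 - \frac{1}{13190}\right) - 113 = \frac{150906789}{13190} - 113 = \frac{149416319}{13190}$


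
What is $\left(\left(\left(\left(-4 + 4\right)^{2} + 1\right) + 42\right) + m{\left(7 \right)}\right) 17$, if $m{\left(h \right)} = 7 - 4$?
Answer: $782$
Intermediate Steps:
$m{\left(h \right)} = 3$
$\left(\left(\left(\left(-4 + 4\right)^{2} + 1\right) + 42\right) + m{\left(7 \right)}\right) 17 = \left(\left(\left(\left(-4 + 4\right)^{2} + 1\right) + 42\right) + 3\right) 17 = \left(\left(\left(0^{2} + 1\right) + 42\right) + 3\right) 17 = \left(\left(\left(0 + 1\right) + 42\right) + 3\right) 17 = \left(\left(1 + 42\right) + 3\right) 17 = \left(43 + 3\right) 17 = 46 \cdot 17 = 782$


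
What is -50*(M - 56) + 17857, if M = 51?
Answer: 18107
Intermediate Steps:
-50*(M - 56) + 17857 = -50*(51 - 56) + 17857 = -50*(-5) + 17857 = 250 + 17857 = 18107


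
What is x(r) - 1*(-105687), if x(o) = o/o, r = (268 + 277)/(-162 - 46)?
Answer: 105688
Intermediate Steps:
r = -545/208 (r = 545/(-208) = 545*(-1/208) = -545/208 ≈ -2.6202)
x(o) = 1
x(r) - 1*(-105687) = 1 - 1*(-105687) = 1 + 105687 = 105688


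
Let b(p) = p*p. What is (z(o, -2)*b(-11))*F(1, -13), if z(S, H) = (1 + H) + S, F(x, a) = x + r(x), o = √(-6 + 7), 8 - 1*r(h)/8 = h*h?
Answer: 0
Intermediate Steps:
r(h) = 64 - 8*h² (r(h) = 64 - 8*h*h = 64 - 8*h²)
o = 1 (o = √1 = 1)
F(x, a) = 64 + x - 8*x² (F(x, a) = x + (64 - 8*x²) = 64 + x - 8*x²)
z(S, H) = 1 + H + S
b(p) = p²
(z(o, -2)*b(-11))*F(1, -13) = ((1 - 2 + 1)*(-11)²)*(64 + 1 - 8*1²) = (0*121)*(64 + 1 - 8*1) = 0*(64 + 1 - 8) = 0*57 = 0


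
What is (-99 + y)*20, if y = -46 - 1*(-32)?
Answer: -2260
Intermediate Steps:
y = -14 (y = -46 + 32 = -14)
(-99 + y)*20 = (-99 - 14)*20 = -113*20 = -2260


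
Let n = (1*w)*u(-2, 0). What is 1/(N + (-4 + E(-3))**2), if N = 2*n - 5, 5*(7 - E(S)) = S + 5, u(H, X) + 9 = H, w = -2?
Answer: 25/1144 ≈ 0.021853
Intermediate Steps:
u(H, X) = -9 + H
n = 22 (n = (1*(-2))*(-9 - 2) = -2*(-11) = 22)
E(S) = 6 - S/5 (E(S) = 7 - (S + 5)/5 = 7 - (5 + S)/5 = 7 + (-1 - S/5) = 6 - S/5)
N = 39 (N = 2*22 - 5 = 44 - 5 = 39)
1/(N + (-4 + E(-3))**2) = 1/(39 + (-4 + (6 - 1/5*(-3)))**2) = 1/(39 + (-4 + (6 + 3/5))**2) = 1/(39 + (-4 + 33/5)**2) = 1/(39 + (13/5)**2) = 1/(39 + 169/25) = 1/(1144/25) = 25/1144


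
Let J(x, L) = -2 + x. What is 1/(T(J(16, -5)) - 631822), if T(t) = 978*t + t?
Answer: -1/618116 ≈ -1.6178e-6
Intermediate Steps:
T(t) = 979*t
1/(T(J(16, -5)) - 631822) = 1/(979*(-2 + 16) - 631822) = 1/(979*14 - 631822) = 1/(13706 - 631822) = 1/(-618116) = -1/618116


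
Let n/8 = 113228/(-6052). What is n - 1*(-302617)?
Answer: 457633065/1513 ≈ 3.0247e+5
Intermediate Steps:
n = -226456/1513 (n = 8*(113228/(-6052)) = 8*(113228*(-1/6052)) = 8*(-28307/1513) = -226456/1513 ≈ -149.67)
n - 1*(-302617) = -226456/1513 - 1*(-302617) = -226456/1513 + 302617 = 457633065/1513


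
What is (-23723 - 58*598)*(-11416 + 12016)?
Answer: -35044200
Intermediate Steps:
(-23723 - 58*598)*(-11416 + 12016) = (-23723 - 34684)*600 = -58407*600 = -35044200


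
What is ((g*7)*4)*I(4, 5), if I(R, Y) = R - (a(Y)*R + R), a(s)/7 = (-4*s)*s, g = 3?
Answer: 235200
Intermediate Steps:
a(s) = -28*s**2 (a(s) = 7*((-4*s)*s) = 7*(-4*s**2) = -28*s**2)
I(R, Y) = 28*R*Y**2 (I(R, Y) = R - ((-28*Y**2)*R + R) = R - (-28*R*Y**2 + R) = R - (R - 28*R*Y**2) = R + (-R + 28*R*Y**2) = 28*R*Y**2)
((g*7)*4)*I(4, 5) = ((3*7)*4)*(28*4*5**2) = (21*4)*(28*4*25) = 84*2800 = 235200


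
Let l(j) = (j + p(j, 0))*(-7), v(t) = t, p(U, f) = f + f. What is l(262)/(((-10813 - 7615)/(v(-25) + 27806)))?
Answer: 25475177/9214 ≈ 2764.8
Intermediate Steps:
p(U, f) = 2*f
l(j) = -7*j (l(j) = (j + 2*0)*(-7) = (j + 0)*(-7) = j*(-7) = -7*j)
l(262)/(((-10813 - 7615)/(v(-25) + 27806))) = (-7*262)/(((-10813 - 7615)/(-25 + 27806))) = -1834/((-18428/27781)) = -1834/((-18428*1/27781)) = -1834/(-18428/27781) = -1834*(-27781/18428) = 25475177/9214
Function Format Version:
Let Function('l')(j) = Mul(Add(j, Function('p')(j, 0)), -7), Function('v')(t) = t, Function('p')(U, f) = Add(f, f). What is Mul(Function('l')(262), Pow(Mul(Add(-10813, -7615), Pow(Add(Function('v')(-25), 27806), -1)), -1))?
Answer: Rational(25475177, 9214) ≈ 2764.8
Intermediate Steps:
Function('p')(U, f) = Mul(2, f)
Function('l')(j) = Mul(-7, j) (Function('l')(j) = Mul(Add(j, Mul(2, 0)), -7) = Mul(Add(j, 0), -7) = Mul(j, -7) = Mul(-7, j))
Mul(Function('l')(262), Pow(Mul(Add(-10813, -7615), Pow(Add(Function('v')(-25), 27806), -1)), -1)) = Mul(Mul(-7, 262), Pow(Mul(Add(-10813, -7615), Pow(Add(-25, 27806), -1)), -1)) = Mul(-1834, Pow(Mul(-18428, Pow(27781, -1)), -1)) = Mul(-1834, Pow(Mul(-18428, Rational(1, 27781)), -1)) = Mul(-1834, Pow(Rational(-18428, 27781), -1)) = Mul(-1834, Rational(-27781, 18428)) = Rational(25475177, 9214)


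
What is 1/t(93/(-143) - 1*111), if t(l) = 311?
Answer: 1/311 ≈ 0.0032154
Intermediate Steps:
1/t(93/(-143) - 1*111) = 1/311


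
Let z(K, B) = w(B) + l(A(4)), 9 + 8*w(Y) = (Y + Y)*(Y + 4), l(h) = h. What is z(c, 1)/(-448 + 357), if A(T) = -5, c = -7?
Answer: 3/56 ≈ 0.053571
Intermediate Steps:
w(Y) = -9/8 + Y*(4 + Y)/4 (w(Y) = -9/8 + ((Y + Y)*(Y + 4))/8 = -9/8 + ((2*Y)*(4 + Y))/8 = -9/8 + (2*Y*(4 + Y))/8 = -9/8 + Y*(4 + Y)/4)
z(K, B) = -49/8 + B + B²/4 (z(K, B) = (-9/8 + B + B²/4) - 5 = -49/8 + B + B²/4)
z(c, 1)/(-448 + 357) = (-49/8 + 1 + (¼)*1²)/(-448 + 357) = (-49/8 + 1 + (¼)*1)/(-91) = (-49/8 + 1 + ¼)*(-1/91) = -39/8*(-1/91) = 3/56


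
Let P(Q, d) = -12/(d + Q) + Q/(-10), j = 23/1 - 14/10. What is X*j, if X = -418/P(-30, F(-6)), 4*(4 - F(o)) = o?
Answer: -12936/5 ≈ -2587.2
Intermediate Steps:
F(o) = 4 - o/4
j = 108/5 (j = 23*1 - 14*⅒ = 23 - 7/5 = 108/5 ≈ 21.600)
P(Q, d) = -12/(Q + d) - Q/10 (P(Q, d) = -12/(Q + d) + Q*(-⅒) = -12/(Q + d) - Q/10)
X = -1078/9 (X = -418*10*(-30 + (4 - ¼*(-6)))/(-120 - 1*(-30)² - 1*(-30)*(4 - ¼*(-6))) = -418*10*(-30 + (4 + 3/2))/(-120 - 1*900 - 1*(-30)*(4 + 3/2)) = -418*10*(-30 + 11/2)/(-120 - 900 - 1*(-30)*11/2) = -418*(-245/(-120 - 900 + 165)) = -418/((⅒)*(-2/49)*(-855)) = -418/171/49 = -418*49/171 = -1078/9 ≈ -119.78)
X*j = -1078/9*108/5 = -12936/5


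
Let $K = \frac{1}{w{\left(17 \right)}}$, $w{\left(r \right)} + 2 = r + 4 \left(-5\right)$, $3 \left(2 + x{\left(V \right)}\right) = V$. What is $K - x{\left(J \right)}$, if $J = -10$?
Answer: $\frac{77}{15} \approx 5.1333$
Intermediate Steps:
$x{\left(V \right)} = -2 + \frac{V}{3}$
$w{\left(r \right)} = -22 + r$ ($w{\left(r \right)} = -2 + \left(r + 4 \left(-5\right)\right) = -2 + \left(r - 20\right) = -2 + \left(-20 + r\right) = -22 + r$)
$K = - \frac{1}{5}$ ($K = \frac{1}{-22 + 17} = \frac{1}{-5} = - \frac{1}{5} \approx -0.2$)
$K - x{\left(J \right)} = - \frac{1}{5} - \left(-2 + \frac{1}{3} \left(-10\right)\right) = - \frac{1}{5} - \left(-2 - \frac{10}{3}\right) = - \frac{1}{5} - - \frac{16}{3} = - \frac{1}{5} + \frac{16}{3} = \frac{77}{15}$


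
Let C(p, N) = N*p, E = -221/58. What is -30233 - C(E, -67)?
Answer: -1768321/58 ≈ -30488.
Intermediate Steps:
E = -221/58 (E = -221*1/58 = -221/58 ≈ -3.8103)
-30233 - C(E, -67) = -30233 - (-67)*(-221)/58 = -30233 - 1*14807/58 = -30233 - 14807/58 = -1768321/58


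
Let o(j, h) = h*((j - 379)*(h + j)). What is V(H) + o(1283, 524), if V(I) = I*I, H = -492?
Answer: 856210736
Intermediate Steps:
o(j, h) = h*(-379 + j)*(h + j) (o(j, h) = h*((-379 + j)*(h + j)) = h*(-379 + j)*(h + j))
V(I) = I²
V(H) + o(1283, 524) = (-492)² + 524*(1283² - 379*524 - 379*1283 + 524*1283) = 242064 + 524*(1646089 - 198596 - 486257 + 672292) = 242064 + 524*1633528 = 242064 + 855968672 = 856210736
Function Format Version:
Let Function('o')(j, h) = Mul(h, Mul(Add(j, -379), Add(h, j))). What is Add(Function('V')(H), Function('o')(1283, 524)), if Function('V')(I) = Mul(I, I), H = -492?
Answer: 856210736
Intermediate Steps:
Function('o')(j, h) = Mul(h, Add(-379, j), Add(h, j)) (Function('o')(j, h) = Mul(h, Mul(Add(-379, j), Add(h, j))) = Mul(h, Add(-379, j), Add(h, j)))
Function('V')(I) = Pow(I, 2)
Add(Function('V')(H), Function('o')(1283, 524)) = Add(Pow(-492, 2), Mul(524, Add(Pow(1283, 2), Mul(-379, 524), Mul(-379, 1283), Mul(524, 1283)))) = Add(242064, Mul(524, Add(1646089, -198596, -486257, 672292))) = Add(242064, Mul(524, 1633528)) = Add(242064, 855968672) = 856210736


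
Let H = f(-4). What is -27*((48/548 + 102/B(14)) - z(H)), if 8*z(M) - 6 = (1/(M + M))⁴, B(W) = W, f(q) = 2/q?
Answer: -1346085/7672 ≈ -175.45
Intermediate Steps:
H = -½ (H = 2/(-4) = 2*(-¼) = -½ ≈ -0.50000)
z(M) = ¾ + 1/(128*M⁴) (z(M) = ¾ + (1/(M + M))⁴/8 = ¾ + (1/(2*M))⁴/8 = ¾ + (1/(16*M⁴))/8 = ¾ + 1/(128*M⁴))
-27*((48/548 + 102/B(14)) - z(H)) = -27*((48/548 + 102/14) - (¾ + 1/(128*(-½)⁴))) = -27*((48*(1/548) + 102*(1/14)) - (¾ + (1/128)*16)) = -27*((12/137 + 51/7) - (¾ + ⅛)) = -27*(7071/959 - 1*7/8) = -27*(7071/959 - 7/8) = -27*49855/7672 = -1346085/7672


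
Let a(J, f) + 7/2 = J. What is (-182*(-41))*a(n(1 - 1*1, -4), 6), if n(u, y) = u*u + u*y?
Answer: -26117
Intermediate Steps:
n(u, y) = u**2 + u*y
a(J, f) = -7/2 + J
(-182*(-41))*a(n(1 - 1*1, -4), 6) = (-182*(-41))*(-7/2 + (1 - 1*1)*((1 - 1*1) - 4)) = 7462*(-7/2 + (1 - 1)*((1 - 1) - 4)) = 7462*(-7/2 + 0*(0 - 4)) = 7462*(-7/2 + 0*(-4)) = 7462*(-7/2 + 0) = 7462*(-7/2) = -26117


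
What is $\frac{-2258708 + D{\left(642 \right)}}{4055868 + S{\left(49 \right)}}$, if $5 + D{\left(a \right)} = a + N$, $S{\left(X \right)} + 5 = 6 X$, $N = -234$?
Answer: $- \frac{322615}{579451} \approx -0.55676$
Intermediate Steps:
$S{\left(X \right)} = -5 + 6 X$
$D{\left(a \right)} = -239 + a$ ($D{\left(a \right)} = -5 + \left(a - 234\right) = -5 + \left(-234 + a\right) = -239 + a$)
$\frac{-2258708 + D{\left(642 \right)}}{4055868 + S{\left(49 \right)}} = \frac{-2258708 + \left(-239 + 642\right)}{4055868 + \left(-5 + 6 \cdot 49\right)} = \frac{-2258708 + 403}{4055868 + \left(-5 + 294\right)} = - \frac{2258305}{4055868 + 289} = - \frac{2258305}{4056157} = \left(-2258305\right) \frac{1}{4056157} = - \frac{322615}{579451}$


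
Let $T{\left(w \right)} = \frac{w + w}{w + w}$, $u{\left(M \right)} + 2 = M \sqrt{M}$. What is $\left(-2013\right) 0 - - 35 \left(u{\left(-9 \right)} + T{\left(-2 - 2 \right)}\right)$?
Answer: $-35 - 945 i \approx -35.0 - 945.0 i$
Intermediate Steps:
$u{\left(M \right)} = -2 + M^{\frac{3}{2}}$ ($u{\left(M \right)} = -2 + M \sqrt{M} = -2 + M^{\frac{3}{2}}$)
$T{\left(w \right)} = 1$ ($T{\left(w \right)} = \frac{2 w}{2 w} = 2 w \frac{1}{2 w} = 1$)
$\left(-2013\right) 0 - - 35 \left(u{\left(-9 \right)} + T{\left(-2 - 2 \right)}\right) = \left(-2013\right) 0 - - 35 \left(\left(-2 + \left(-9\right)^{\frac{3}{2}}\right) + 1\right) = 0 - - 35 \left(\left(-2 - 27 i\right) + 1\right) = 0 - - 35 \left(-1 - 27 i\right) = 0 - \left(35 + 945 i\right) = -35 - 945 i$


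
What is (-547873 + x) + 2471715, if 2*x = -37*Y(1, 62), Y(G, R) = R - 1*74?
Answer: 1924064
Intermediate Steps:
Y(G, R) = -74 + R (Y(G, R) = R - 74 = -74 + R)
x = 222 (x = (-37*(-74 + 62))/2 = (-37*(-12))/2 = (1/2)*444 = 222)
(-547873 + x) + 2471715 = (-547873 + 222) + 2471715 = -547651 + 2471715 = 1924064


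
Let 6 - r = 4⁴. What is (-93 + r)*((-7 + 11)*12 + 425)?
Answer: -162239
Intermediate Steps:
r = -250 (r = 6 - 1*4⁴ = 6 - 1*256 = 6 - 256 = -250)
(-93 + r)*((-7 + 11)*12 + 425) = (-93 - 250)*((-7 + 11)*12 + 425) = -343*(4*12 + 425) = -343*(48 + 425) = -343*473 = -162239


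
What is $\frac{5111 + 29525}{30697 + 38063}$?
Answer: $\frac{8659}{17190} \approx 0.50372$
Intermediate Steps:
$\frac{5111 + 29525}{30697 + 38063} = \frac{34636}{68760} = 34636 \cdot \frac{1}{68760} = \frac{8659}{17190}$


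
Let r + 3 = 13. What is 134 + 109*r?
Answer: 1224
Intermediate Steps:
r = 10 (r = -3 + 13 = 10)
134 + 109*r = 134 + 109*10 = 134 + 1090 = 1224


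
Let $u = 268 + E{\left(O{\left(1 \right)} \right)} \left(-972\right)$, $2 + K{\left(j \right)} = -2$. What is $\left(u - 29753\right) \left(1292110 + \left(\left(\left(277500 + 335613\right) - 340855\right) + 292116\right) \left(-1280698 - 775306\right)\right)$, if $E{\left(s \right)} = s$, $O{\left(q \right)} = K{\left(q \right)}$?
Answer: $29701579018553442$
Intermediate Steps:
$K{\left(j \right)} = -4$ ($K{\left(j \right)} = -2 - 2 = -4$)
$O{\left(q \right)} = -4$
$u = 4156$ ($u = 268 - -3888 = 268 + 3888 = 4156$)
$\left(u - 29753\right) \left(1292110 + \left(\left(\left(277500 + 335613\right) - 340855\right) + 292116\right) \left(-1280698 - 775306\right)\right) = \left(4156 - 29753\right) \left(1292110 + \left(\left(\left(277500 + 335613\right) - 340855\right) + 292116\right) \left(-1280698 - 775306\right)\right) = - 25597 \left(1292110 + \left(\left(613113 - 340855\right) + 292116\right) \left(-2056004\right)\right) = - 25597 \left(1292110 + \left(272258 + 292116\right) \left(-2056004\right)\right) = - 25597 \left(1292110 + 564374 \left(-2056004\right)\right) = - 25597 \left(1292110 - 1160355201496\right) = \left(-25597\right) \left(-1160353909386\right) = 29701579018553442$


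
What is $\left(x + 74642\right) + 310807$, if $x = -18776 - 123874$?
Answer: $242799$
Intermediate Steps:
$x = -142650$
$\left(x + 74642\right) + 310807 = \left(-142650 + 74642\right) + 310807 = -68008 + 310807 = 242799$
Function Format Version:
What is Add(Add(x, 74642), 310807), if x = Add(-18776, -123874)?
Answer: 242799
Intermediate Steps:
x = -142650
Add(Add(x, 74642), 310807) = Add(Add(-142650, 74642), 310807) = Add(-68008, 310807) = 242799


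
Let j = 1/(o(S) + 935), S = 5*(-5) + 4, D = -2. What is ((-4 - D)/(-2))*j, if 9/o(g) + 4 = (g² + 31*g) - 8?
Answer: 74/69187 ≈ 0.0010696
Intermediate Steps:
S = -21 (S = -25 + 4 = -21)
o(g) = 9/(-12 + g² + 31*g) (o(g) = 9/(-4 + ((g² + 31*g) - 8)) = 9/(-4 + (-8 + g² + 31*g)) = 9/(-12 + g² + 31*g))
j = 74/69187 (j = 1/(9/(-12 + (-21)² + 31*(-21)) + 935) = 1/(9/(-12 + 441 - 651) + 935) = 1/(9/(-222) + 935) = 1/(9*(-1/222) + 935) = 1/(-3/74 + 935) = 1/(69187/74) = 74/69187 ≈ 0.0010696)
((-4 - D)/(-2))*j = ((-4 - 1*(-2))/(-2))*(74/69187) = ((-4 + 2)*(-½))*(74/69187) = -2*(-½)*(74/69187) = 1*(74/69187) = 74/69187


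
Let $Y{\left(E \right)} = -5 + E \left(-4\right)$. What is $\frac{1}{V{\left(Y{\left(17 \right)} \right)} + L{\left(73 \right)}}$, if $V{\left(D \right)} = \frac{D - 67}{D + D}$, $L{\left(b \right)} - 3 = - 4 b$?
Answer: $- \frac{73}{21027} \approx -0.0034717$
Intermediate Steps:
$Y{\left(E \right)} = -5 - 4 E$
$L{\left(b \right)} = 3 - 4 b$
$V{\left(D \right)} = \frac{-67 + D}{2 D}$
$\frac{1}{V{\left(Y{\left(17 \right)} \right)} + L{\left(73 \right)}} = \frac{1}{\frac{-67 - 73}{2 \left(-5 - 68\right)} + \left(3 - 292\right)} = \frac{1}{\frac{-67 - 73}{2 \left(-73\right)} - 289} = \frac{1}{\frac{1}{2} \left(- \frac{1}{73}\right) \left(-140\right) - 289} = \frac{1}{\frac{70}{73} - 289} = \frac{1}{- \frac{21027}{73}} = - \frac{73}{21027}$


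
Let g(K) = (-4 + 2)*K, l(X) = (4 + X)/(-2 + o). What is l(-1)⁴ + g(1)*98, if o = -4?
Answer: -3135/16 ≈ -195.94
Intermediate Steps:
l(X) = -⅔ - X/6 (l(X) = (4 + X)/(-2 - 4) = (4 + X)/(-6) = (4 + X)*(-⅙) = -⅔ - X/6)
g(K) = -2*K
l(-1)⁴ + g(1)*98 = (-⅔ - ⅙*(-1))⁴ - 2*1*98 = (-⅔ + ⅙)⁴ - 2*98 = (-½)⁴ - 196 = 1/16 - 196 = -3135/16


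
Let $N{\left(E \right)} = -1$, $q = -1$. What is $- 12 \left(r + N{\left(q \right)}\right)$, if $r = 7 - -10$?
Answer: $-192$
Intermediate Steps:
$r = 17$ ($r = 7 + 10 = 17$)
$- 12 \left(r + N{\left(q \right)}\right) = - 12 \left(17 - 1\right) = \left(-12\right) 16 = -192$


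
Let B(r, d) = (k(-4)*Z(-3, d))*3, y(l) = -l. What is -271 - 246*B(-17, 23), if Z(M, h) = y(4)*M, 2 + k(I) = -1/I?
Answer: 15227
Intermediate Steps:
k(I) = -2 - 1/I
Z(M, h) = -4*M (Z(M, h) = (-1*4)*M = -4*M)
B(r, d) = -63 (B(r, d) = ((-2 - 1/(-4))*(-4*(-3)))*3 = ((-2 - 1*(-¼))*12)*3 = ((-2 + ¼)*12)*3 = -7/4*12*3 = -21*3 = -63)
-271 - 246*B(-17, 23) = -271 - 246*(-63) = -271 + 15498 = 15227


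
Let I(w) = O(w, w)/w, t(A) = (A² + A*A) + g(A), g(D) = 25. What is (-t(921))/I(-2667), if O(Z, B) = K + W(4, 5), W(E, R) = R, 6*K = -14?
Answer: 13573752507/8 ≈ 1.6967e+9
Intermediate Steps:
K = -7/3 (K = (⅙)*(-14) = -7/3 ≈ -2.3333)
t(A) = 25 + 2*A² (t(A) = (A² + A*A) + 25 = (A² + A²) + 25 = 2*A² + 25 = 25 + 2*A²)
O(Z, B) = 8/3 (O(Z, B) = -7/3 + 5 = 8/3)
I(w) = 8/(3*w)
(-t(921))/I(-2667) = (-(25 + 2*921²))/(((8/3)/(-2667))) = (-(25 + 2*848241))/(((8/3)*(-1/2667))) = (-(25 + 1696482))/(-8/8001) = -1*1696507*(-8001/8) = -1696507*(-8001/8) = 13573752507/8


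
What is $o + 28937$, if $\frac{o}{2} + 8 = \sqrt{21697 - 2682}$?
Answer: $28921 + 2 \sqrt{19015} \approx 29197.0$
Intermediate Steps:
$o = -16 + 2 \sqrt{19015}$ ($o = -16 + 2 \sqrt{21697 - 2682} = -16 + 2 \sqrt{19015} \approx 259.79$)
$o + 28937 = \left(-16 + 2 \sqrt{19015}\right) + 28937 = 28921 + 2 \sqrt{19015}$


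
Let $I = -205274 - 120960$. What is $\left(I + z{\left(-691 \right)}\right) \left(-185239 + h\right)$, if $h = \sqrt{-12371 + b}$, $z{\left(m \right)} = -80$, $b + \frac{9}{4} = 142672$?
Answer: $60446079046 - 163157 \sqrt{521195} \approx 6.0328 \cdot 10^{10}$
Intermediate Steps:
$b = \frac{570679}{4}$ ($b = - \frac{9}{4} + 142672 = \frac{570679}{4} \approx 1.4267 \cdot 10^{5}$)
$I = -326234$
$h = \frac{\sqrt{521195}}{2}$ ($h = \sqrt{-12371 + \frac{570679}{4}} = \sqrt{\frac{521195}{4}} = \frac{\sqrt{521195}}{2} \approx 360.97$)
$\left(I + z{\left(-691 \right)}\right) \left(-185239 + h\right) = \left(-326234 - 80\right) \left(-185239 + \frac{\sqrt{521195}}{2}\right) = - 326314 \left(-185239 + \frac{\sqrt{521195}}{2}\right) = 60446079046 - 163157 \sqrt{521195}$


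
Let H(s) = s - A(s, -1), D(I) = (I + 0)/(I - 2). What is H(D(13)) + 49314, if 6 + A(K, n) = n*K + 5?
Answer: 542491/11 ≈ 49317.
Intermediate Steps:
A(K, n) = -1 + K*n (A(K, n) = -6 + (n*K + 5) = -6 + (K*n + 5) = -6 + (5 + K*n) = -1 + K*n)
D(I) = I/(-2 + I)
H(s) = 1 + 2*s (H(s) = s - (-1 + s*(-1)) = s - (-1 - s) = s + (1 + s) = 1 + 2*s)
H(D(13)) + 49314 = (1 + 2*(13/(-2 + 13))) + 49314 = (1 + 2*(13/11)) + 49314 = (1 + 26/11) + 49314 = 37/11 + 49314 = 542491/11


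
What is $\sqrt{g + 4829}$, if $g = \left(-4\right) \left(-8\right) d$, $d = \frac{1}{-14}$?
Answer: $\frac{\sqrt{236509}}{7} \approx 69.475$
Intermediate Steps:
$d = - \frac{1}{14} \approx -0.071429$
$g = - \frac{16}{7}$ ($g = \left(-4\right) \left(-8\right) \left(- \frac{1}{14}\right) = 32 \left(- \frac{1}{14}\right) = - \frac{16}{7} \approx -2.2857$)
$\sqrt{g + 4829} = \sqrt{- \frac{16}{7} + 4829} = \sqrt{\frac{33787}{7}} = \frac{\sqrt{236509}}{7}$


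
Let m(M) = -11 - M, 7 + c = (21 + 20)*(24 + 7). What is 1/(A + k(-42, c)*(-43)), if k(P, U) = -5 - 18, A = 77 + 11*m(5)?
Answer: 1/890 ≈ 0.0011236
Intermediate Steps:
c = 1264 (c = -7 + (21 + 20)*(24 + 7) = -7 + 41*31 = -7 + 1271 = 1264)
A = -99 (A = 77 + 11*(-11 - 1*5) = 77 + 11*(-11 - 5) = 77 + 11*(-16) = 77 - 176 = -99)
k(P, U) = -23
1/(A + k(-42, c)*(-43)) = 1/(-99 - 23*(-43)) = 1/(-99 + 989) = 1/890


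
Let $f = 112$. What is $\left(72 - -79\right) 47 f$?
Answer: $794864$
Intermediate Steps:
$\left(72 - -79\right) 47 f = \left(72 - -79\right) 47 \cdot 112 = \left(72 + 79\right) 47 \cdot 112 = 151 \cdot 47 \cdot 112 = 7097 \cdot 112 = 794864$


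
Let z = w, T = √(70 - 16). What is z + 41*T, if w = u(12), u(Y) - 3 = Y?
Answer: 15 + 123*√6 ≈ 316.29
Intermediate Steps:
u(Y) = 3 + Y
T = 3*√6 (T = √54 = 3*√6 ≈ 7.3485)
w = 15 (w = 3 + 12 = 15)
z = 15
z + 41*T = 15 + 41*(3*√6) = 15 + 123*√6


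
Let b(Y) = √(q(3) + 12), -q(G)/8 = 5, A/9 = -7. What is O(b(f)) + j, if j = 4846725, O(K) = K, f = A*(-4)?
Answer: 4846725 + 2*I*√7 ≈ 4.8467e+6 + 5.2915*I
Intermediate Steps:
A = -63 (A = 9*(-7) = -63)
f = 252 (f = -63*(-4) = 252)
q(G) = -40 (q(G) = -8*5 = -40)
b(Y) = 2*I*√7 (b(Y) = √(-40 + 12) = √(-28) = 2*I*√7)
O(b(f)) + j = 2*I*√7 + 4846725 = 4846725 + 2*I*√7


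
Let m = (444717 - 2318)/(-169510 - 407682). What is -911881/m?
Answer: 526330418152/442399 ≈ 1.1897e+6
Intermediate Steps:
m = -442399/577192 (m = 442399/(-577192) = 442399*(-1/577192) = -442399/577192 ≈ -0.76647)
-911881/m = -911881/(-442399/577192) = -911881*(-577192/442399) = 526330418152/442399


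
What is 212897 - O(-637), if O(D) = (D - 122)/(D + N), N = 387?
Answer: 53223491/250 ≈ 2.1289e+5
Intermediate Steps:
O(D) = (-122 + D)/(387 + D) (O(D) = (D - 122)/(D + 387) = (-122 + D)/(387 + D))
212897 - O(-637) = 212897 - (-122 - 637)/(387 - 637) = 212897 - (-759)/(-250) = 212897 - (-1)*(-759)/250 = 212897 - 1*759/250 = 212897 - 759/250 = 53223491/250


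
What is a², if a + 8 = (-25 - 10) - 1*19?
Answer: 3844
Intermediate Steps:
a = -62 (a = -8 + ((-25 - 10) - 1*19) = -8 + (-35 - 19) = -8 - 54 = -62)
a² = (-62)² = 3844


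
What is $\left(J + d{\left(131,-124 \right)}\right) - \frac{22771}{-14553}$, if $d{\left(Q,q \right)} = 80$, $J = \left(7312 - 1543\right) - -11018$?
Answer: $\frac{35069746}{2079} \approx 16869.0$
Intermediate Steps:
$J = 16787$ ($J = \left(7312 - 1543\right) + 11018 = 5769 + 11018 = 16787$)
$\left(J + d{\left(131,-124 \right)}\right) - \frac{22771}{-14553} = \left(16787 + 80\right) - \frac{22771}{-14553} = 16867 - - \frac{3253}{2079} = 16867 + \frac{3253}{2079} = \frac{35069746}{2079}$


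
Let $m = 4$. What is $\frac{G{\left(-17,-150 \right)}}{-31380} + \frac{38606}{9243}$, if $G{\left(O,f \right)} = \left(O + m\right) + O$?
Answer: $\frac{40391119}{9668178} \approx 4.1777$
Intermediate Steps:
$G{\left(O,f \right)} = 4 + 2 O$ ($G{\left(O,f \right)} = \left(O + 4\right) + O = \left(4 + O\right) + O = 4 + 2 O$)
$\frac{G{\left(-17,-150 \right)}}{-31380} + \frac{38606}{9243} = \frac{4 + 2 \left(-17\right)}{-31380} + \frac{38606}{9243} = \left(4 - 34\right) \left(- \frac{1}{31380}\right) + 38606 \cdot \frac{1}{9243} = \left(-30\right) \left(- \frac{1}{31380}\right) + \frac{38606}{9243} = \frac{1}{1046} + \frac{38606}{9243} = \frac{40391119}{9668178}$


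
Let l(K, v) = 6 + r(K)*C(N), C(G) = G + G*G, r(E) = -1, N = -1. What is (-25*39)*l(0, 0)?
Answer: -5850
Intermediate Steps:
C(G) = G + G²
l(K, v) = 6 (l(K, v) = 6 - (-1)*(1 - 1) = 6 - (-1)*0 = 6 - 1*0 = 6 + 0 = 6)
(-25*39)*l(0, 0) = -25*39*6 = -975*6 = -5850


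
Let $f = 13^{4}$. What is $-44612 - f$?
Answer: $-73173$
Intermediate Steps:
$f = 28561$
$-44612 - f = -44612 - 28561 = -73173$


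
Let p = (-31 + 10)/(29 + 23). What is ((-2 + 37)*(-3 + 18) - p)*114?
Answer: 1557297/26 ≈ 59896.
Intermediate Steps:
p = -21/52 ≈ -0.40385
((-2 + 37)*(-3 + 18) - p)*114 = ((-2 + 37)*(-3 + 18) - 1*(-21/52))*114 = (35*15 + 21/52)*114 = (525 + 21/52)*114 = (27321/52)*114 = 1557297/26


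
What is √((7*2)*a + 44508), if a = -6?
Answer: 6*√1234 ≈ 210.77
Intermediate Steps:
√((7*2)*a + 44508) = √((7*2)*(-6) + 44508) = √(14*(-6) + 44508) = √(-84 + 44508) = √44424 = 6*√1234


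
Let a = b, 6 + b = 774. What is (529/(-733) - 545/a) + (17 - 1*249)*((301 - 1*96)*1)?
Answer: -26774422397/562944 ≈ -47561.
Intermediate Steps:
b = 768 (b = -6 + 774 = 768)
a = 768
(529/(-733) - 545/a) + (17 - 1*249)*((301 - 1*96)*1) = (529/(-733) - 545/768) + (17 - 1*249)*((301 - 1*96)*1) = (529*(-1/733) - 545*1/768) + (17 - 249)*((301 - 96)*1) = (-529/733 - 545/768) - 47560 = -805757/562944 - 232*205 = -805757/562944 - 47560 = -26774422397/562944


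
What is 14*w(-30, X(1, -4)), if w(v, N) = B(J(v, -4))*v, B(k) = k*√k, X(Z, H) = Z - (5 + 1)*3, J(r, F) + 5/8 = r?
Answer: 180075*I*√10/8 ≈ 71181.0*I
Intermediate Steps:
J(r, F) = -5/8 + r
X(Z, H) = -18 + Z (X(Z, H) = Z - 6*3 = Z - 1*18 = Z - 18 = -18 + Z)
B(k) = k^(3/2)
w(v, N) = v*(-5/8 + v)^(3/2) (w(v, N) = (-5/8 + v)^(3/2)*v = v*(-5/8 + v)^(3/2))
14*w(-30, X(1, -4)) = 14*(-30*(-5/8 - 30)^(3/2)) = 14*(-(-25725)*I*√10/16) = 14*(25725*I*√10/16) = 180075*I*√10/8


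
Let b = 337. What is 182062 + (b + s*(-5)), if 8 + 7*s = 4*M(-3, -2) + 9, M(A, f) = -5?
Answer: 1276888/7 ≈ 1.8241e+5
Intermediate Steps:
s = -19/7 (s = -8/7 + (4*(-5) + 9)/7 = -8/7 + (-20 + 9)/7 = -8/7 + (⅐)*(-11) = -8/7 - 11/7 = -19/7 ≈ -2.7143)
182062 + (b + s*(-5)) = 182062 + (337 - 19/7*(-5)) = 182062 + (337 + 95/7) = 182062 + 2454/7 = 1276888/7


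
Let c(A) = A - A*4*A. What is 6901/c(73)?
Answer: -6901/21243 ≈ -0.32486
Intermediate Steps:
c(A) = A - 4*A²
6901/c(73) = 6901/((73*(1 - 4*73))) = 6901/((73*(1 - 292))) = 6901/((73*(-291))) = 6901/(-21243) = 6901*(-1/21243) = -6901/21243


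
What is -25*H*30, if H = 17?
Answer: -12750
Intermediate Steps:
-25*H*30 = -25*17*30 = -425*30 = -12750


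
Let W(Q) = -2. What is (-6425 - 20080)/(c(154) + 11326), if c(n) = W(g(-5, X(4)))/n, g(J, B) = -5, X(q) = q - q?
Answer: -2040885/872101 ≈ -2.3402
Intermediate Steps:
X(q) = 0
c(n) = -2/n
(-6425 - 20080)/(c(154) + 11326) = (-6425 - 20080)/(-2/154 + 11326) = -26505/(-2*1/154 + 11326) = -26505/(-1/77 + 11326) = -26505/872101/77 = -26505*77/872101 = -2040885/872101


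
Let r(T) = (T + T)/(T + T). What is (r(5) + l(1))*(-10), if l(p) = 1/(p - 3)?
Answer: -5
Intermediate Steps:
r(T) = 1 (r(T) = (2*T)/((2*T)) = (2*T)*(1/(2*T)) = 1)
l(p) = 1/(-3 + p)
(r(5) + l(1))*(-10) = (1 + 1/(-3 + 1))*(-10) = (1 + 1/(-2))*(-10) = (1 - ½)*(-10) = (½)*(-10) = -5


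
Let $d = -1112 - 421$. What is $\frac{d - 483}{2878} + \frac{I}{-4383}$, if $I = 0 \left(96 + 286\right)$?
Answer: $- \frac{1008}{1439} \approx -0.70049$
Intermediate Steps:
$d = -1533$
$I = 0$ ($I = 0 \cdot 382 = 0$)
$\frac{d - 483}{2878} + \frac{I}{-4383} = \frac{-1533 - 483}{2878} + \frac{0}{-4383} = \left(-2016\right) \frac{1}{2878} + 0 \left(- \frac{1}{4383}\right) = - \frac{1008}{1439} + 0 = - \frac{1008}{1439}$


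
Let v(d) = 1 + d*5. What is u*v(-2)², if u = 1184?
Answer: 95904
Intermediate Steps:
v(d) = 1 + 5*d
u*v(-2)² = 1184*(1 + 5*(-2))² = 1184*(1 - 10)² = 1184*(-9)² = 1184*81 = 95904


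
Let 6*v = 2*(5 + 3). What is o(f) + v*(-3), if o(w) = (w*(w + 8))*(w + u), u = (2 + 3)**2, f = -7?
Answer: -134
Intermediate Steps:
u = 25 (u = 5**2 = 25)
v = 8/3 (v = (2*(5 + 3))/6 = (2*8)/6 = (1/6)*16 = 8/3 ≈ 2.6667)
o(w) = w*(8 + w)*(25 + w) (o(w) = (w*(w + 8))*(w + 25) = (w*(8 + w))*(25 + w) = w*(8 + w)*(25 + w))
o(f) + v*(-3) = -7*(200 + (-7)**2 + 33*(-7)) + (8/3)*(-3) = -7*(200 + 49 - 231) - 8 = -7*18 - 8 = -126 - 8 = -134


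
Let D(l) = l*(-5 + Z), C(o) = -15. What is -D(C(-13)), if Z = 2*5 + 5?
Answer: 150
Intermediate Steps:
Z = 15 (Z = 10 + 5 = 15)
D(l) = 10*l (D(l) = l*(-5 + 15) = l*10 = 10*l)
-D(C(-13)) = -10*(-15) = -1*(-150) = 150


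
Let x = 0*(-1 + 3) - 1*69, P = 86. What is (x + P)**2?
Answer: 289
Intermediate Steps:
x = -69 (x = 0*2 - 69 = 0 - 69 = -69)
(x + P)**2 = (-69 + 86)**2 = 17**2 = 289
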